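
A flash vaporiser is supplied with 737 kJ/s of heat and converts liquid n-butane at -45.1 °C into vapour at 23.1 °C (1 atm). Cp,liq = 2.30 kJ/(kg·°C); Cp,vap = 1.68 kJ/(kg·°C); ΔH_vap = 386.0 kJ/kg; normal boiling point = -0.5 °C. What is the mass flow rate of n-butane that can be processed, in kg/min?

ṁ = 83.7 kg/min

Δh = 2.30×(-0.5−-45.1) + 386.0 + 1.68×(23.1−-0.5) = 528.23 kJ/kg
Q = 737 kJ/s = 737 kJ/s = 44220 kJ/min
ṁ = Q/Δh = 44220 / 528.23 = 83.714 kg/min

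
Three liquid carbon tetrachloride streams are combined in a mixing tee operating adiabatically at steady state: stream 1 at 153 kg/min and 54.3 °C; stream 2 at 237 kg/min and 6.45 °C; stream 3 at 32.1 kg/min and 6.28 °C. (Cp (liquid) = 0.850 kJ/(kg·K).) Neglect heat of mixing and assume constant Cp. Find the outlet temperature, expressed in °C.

T_out = 23.8 °C

No heat crosses the boundary, so H_out = H_in.
T_out = Σ ṁᵢCp,ᵢTᵢ / Σ ṁᵢCp,ᵢ
      = 8532.4 / 358.78 = 23.781 °C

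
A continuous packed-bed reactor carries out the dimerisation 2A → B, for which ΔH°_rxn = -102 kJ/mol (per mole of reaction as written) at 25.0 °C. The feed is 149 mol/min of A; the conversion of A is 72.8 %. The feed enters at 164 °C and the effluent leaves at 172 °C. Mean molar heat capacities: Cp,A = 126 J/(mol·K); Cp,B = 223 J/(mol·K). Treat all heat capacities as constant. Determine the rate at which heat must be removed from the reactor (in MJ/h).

Extent of reaction ξ = 0.728 × 149 / 2 = 54.236 mol/min
Reaction term: ξ·ΔH°_rxn = 54.236 × -102 = -5532.1 kJ/min
Sensible, feed 164→25 °C: -2609.6 kJ/min
Outlet flows (mol/min): A 40.528, B 54.236
Sensible, products 25→172 °C: 2528.6 kJ/min
Q = ΔH = -5613.1 kJ/min = -93.551 kW
Heat removed = 336.79 MJ/h

Q_out = 337 MJ/h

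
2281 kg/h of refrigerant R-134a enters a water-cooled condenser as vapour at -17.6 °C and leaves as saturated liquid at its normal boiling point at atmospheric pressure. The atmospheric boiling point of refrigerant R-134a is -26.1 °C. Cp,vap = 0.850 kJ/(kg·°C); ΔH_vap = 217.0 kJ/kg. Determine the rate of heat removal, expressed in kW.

Q_c = 142 kW

vapour -17.6→-26.1 °C: -7.225 kJ/kg
condensation at -26.1 °C: -217 kJ/kg
Δh = -7.225 + -217 = -224.22 kJ/kg
Q = ṁ·Δh = 2281 kg/h × -224.22 kJ/kg = -511460 kJ/h
|Q| = 142.07 kW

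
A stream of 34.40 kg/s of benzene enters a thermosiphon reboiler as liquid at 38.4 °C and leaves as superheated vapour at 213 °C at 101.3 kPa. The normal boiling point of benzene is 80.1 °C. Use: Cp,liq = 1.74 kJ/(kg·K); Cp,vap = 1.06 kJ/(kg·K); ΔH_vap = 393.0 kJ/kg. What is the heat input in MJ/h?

liquid 38.4→80.1 °C: 72.558 kJ/kg
vaporisation at 80.1 °C: 393 kJ/kg
vapour 80.1→213 °C: 140.87 kJ/kg
Δh = 72.558 + 393 + 140.87 = 606.43 kJ/kg
Q = ṁ·Δh = 34.40 kg/s × 606.43 kJ/kg = 20861 kJ/s
|Q| = 20861 kW = 75101 MJ/h

Q = 75100 MJ/h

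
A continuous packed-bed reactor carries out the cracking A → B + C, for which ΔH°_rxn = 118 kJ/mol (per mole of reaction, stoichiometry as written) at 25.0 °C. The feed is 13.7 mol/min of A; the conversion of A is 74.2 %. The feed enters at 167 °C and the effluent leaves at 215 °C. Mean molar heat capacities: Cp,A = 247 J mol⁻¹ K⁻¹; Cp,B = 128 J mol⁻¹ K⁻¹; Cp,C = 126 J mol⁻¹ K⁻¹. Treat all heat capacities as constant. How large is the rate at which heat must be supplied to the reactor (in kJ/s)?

Q_in = 22.9 kJ/s

Extent of reaction ξ = 0.742 × 13.7 = 10.165 mol/min
Reaction term: ξ·ΔH°_rxn = 10.165 × 118 = 1199.5 kJ/min
Sensible, feed 167→25 °C: -480.51 kJ/min
Outlet flows (mol/min): A 3.5346, B 10.165, C 10.165
Sensible, products 25→215 °C: 656.46 kJ/min
Q = ΔH = 1375.5 kJ/min = 22.924 kW
Heat supplied = 22.924 kJ/s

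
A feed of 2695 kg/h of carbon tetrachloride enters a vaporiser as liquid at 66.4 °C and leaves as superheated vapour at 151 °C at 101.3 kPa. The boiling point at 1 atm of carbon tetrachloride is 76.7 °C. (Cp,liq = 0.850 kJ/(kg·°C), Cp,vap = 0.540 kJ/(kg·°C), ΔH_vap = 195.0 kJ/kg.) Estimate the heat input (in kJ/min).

Q = 11000 kJ/min

liquid 66.4→76.7 °C: 8.755 kJ/kg
vaporisation at 76.7 °C: 195 kJ/kg
vapour 76.7→151 °C: 40.122 kJ/kg
Δh = 8.755 + 195 + 40.122 = 243.88 kJ/kg
Q = ṁ·Δh = 2695 kg/h × 243.88 kJ/kg = 657250 kJ/h
|Q| = 182.57 kW = 10954 kJ/min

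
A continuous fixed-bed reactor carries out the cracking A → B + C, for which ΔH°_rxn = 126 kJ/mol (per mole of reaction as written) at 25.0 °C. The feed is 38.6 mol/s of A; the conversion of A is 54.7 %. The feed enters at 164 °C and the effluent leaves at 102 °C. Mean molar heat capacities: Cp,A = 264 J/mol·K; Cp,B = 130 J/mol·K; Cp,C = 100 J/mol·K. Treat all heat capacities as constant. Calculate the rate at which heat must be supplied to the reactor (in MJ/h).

Extent of reaction ξ = 0.547 × 38.6 = 21.114 mol/s
Reaction term: ξ·ΔH°_rxn = 21.114 × 126 = 2660.4 kJ/s
Sensible, feed 164→25 °C: -1416.5 kJ/s
Outlet flows (mol/s): A 17.486, B 21.114, C 21.114
Sensible, products 25→102 °C: 729.38 kJ/s
Q = ΔH = 1973.3 kJ/s = 1973.3 kW
Heat supplied = 7103.9 MJ/h

Q_in = 7100 MJ/h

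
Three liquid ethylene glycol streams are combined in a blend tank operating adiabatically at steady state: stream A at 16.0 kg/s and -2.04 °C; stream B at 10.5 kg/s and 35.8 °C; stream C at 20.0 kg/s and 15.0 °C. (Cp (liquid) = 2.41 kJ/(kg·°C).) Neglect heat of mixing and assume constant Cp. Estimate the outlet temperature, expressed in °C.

T_out = 13.8 °C

Adiabatic, steady state ⇒ Σ ṁᵢCp,ᵢ(T_out − Tᵢ) = 0
Σ ṁᵢCp,ᵢTᵢ = 16.0×2.41×-2.04 + 10.5×2.41×35.8 + 20.0×2.41×15.0 = 1550.3
Σ ṁᵢCp,ᵢ = 16.0×2.41 + 10.5×2.41 + 20.0×2.41 = 112.06
T_out = 1550.3 / 112.06 = 13.834 °C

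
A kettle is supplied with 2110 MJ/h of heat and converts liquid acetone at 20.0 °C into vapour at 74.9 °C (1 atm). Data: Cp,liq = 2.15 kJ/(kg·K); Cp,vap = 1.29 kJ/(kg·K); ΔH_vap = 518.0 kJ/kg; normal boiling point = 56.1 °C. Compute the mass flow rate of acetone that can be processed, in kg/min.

ṁ = 56.7 kg/min

Δh = 2.15×(56.1−20.0) + 518.0 + 1.29×(74.9−56.1) = 619.87 kJ/kg
Q = 2110 MJ/h = 586.11 kJ/s = 35167 kJ/min
ṁ = Q/Δh = 35167 / 619.87 = 56.733 kg/min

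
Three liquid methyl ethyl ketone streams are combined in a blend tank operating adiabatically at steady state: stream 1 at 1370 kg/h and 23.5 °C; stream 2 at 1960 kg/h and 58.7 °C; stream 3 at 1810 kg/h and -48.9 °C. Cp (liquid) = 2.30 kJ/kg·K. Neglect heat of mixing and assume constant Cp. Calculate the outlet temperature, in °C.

T_out = 11.4 °C

Energy balance with Q = 0: Σ ṁᵢCp,ᵢ(T_out − Tᵢ) = 0
T_out = Σ ṁᵢCp,ᵢTᵢ / Σ ṁᵢCp,ᵢ
      = 135100 / 11822 = 11.428 °C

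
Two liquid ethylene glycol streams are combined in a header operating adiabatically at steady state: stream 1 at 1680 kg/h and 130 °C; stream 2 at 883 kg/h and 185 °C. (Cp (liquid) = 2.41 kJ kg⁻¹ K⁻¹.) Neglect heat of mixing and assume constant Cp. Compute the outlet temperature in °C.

No heat crosses the boundary, so H_out = H_in.
Σ ṁᵢCp,ᵢTᵢ = 1680×2.41×130 + 883×2.41×185 = 920030
Σ ṁᵢCp,ᵢ = 1680×2.41 + 883×2.41 = 6176.8
T_out = 920030 / 6176.8 = 148.95 °C

T_out = 149 °C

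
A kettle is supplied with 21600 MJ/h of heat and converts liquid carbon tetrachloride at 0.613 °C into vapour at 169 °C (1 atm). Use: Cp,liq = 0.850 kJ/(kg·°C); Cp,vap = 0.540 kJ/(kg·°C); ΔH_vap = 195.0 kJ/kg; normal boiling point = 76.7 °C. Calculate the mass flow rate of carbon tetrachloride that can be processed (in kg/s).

Δh = 0.850×(76.7−0.613) + 195.0 + 0.540×(169−76.7) = 309.52 kJ/kg
Q = 21600 MJ/h = 6000 kJ/s = 6000 kJ/s
ṁ = Q/Δh = 6000 / 309.52 = 19.385 kg/s

ṁ = 19.4 kg/s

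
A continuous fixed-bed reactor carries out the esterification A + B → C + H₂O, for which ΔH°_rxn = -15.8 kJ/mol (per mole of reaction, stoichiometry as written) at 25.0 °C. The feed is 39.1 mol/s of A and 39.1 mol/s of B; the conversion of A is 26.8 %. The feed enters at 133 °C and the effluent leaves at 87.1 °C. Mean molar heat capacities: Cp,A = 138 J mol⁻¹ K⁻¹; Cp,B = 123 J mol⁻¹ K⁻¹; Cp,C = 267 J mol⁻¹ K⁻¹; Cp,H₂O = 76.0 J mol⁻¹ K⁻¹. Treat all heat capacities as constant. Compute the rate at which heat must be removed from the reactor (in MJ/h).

Extent of reaction ξ = 0.268 × 39.1 = 10.479 mol/s
Reaction term: ξ·ΔH°_rxn = 10.479 × -15.8 = -165.57 kJ/s
Sensible, feed 133→25 °C: -1102.2 kJ/s
Outlet flows (mol/s): A 28.621, B 28.621, C 10.479, H₂O 10.479
Sensible, products 25→87.1 °C: 687.1 kJ/s
Q = ΔH = -580.62 kJ/s = -580.62 kW
Heat removed = 2090.2 MJ/h

Q_out = 2090 MJ/h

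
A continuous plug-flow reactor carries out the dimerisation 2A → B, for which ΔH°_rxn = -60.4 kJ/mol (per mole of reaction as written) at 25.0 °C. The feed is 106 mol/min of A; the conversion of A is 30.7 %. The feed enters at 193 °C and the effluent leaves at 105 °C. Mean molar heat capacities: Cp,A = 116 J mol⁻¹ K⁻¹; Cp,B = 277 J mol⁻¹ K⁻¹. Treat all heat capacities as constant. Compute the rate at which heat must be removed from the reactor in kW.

Q_out = 33.4 kW

Extent of reaction ξ = 0.307 × 106 / 2 = 16.271 mol/min
Reaction term: ξ·ΔH°_rxn = 16.271 × -60.4 = -982.77 kJ/min
Sensible, feed 193→25 °C: -2065.7 kJ/min
Outlet flows (mol/min): A 73.458, B 16.271
Sensible, products 25→105 °C: 1042.3 kJ/min
Q = ΔH = -2006.2 kJ/min = -33.437 kW
Heat removed = 33.437 kW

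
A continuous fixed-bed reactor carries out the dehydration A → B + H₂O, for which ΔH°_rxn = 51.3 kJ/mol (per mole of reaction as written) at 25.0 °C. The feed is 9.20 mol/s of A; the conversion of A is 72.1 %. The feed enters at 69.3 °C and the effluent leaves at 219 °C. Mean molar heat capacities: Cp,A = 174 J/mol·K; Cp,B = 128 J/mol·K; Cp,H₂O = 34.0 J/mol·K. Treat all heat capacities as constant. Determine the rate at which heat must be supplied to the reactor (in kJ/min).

Q_in = 33900 kJ/min

Extent of reaction ξ = 0.721 × 9.20 = 6.6332 mol/s
Reaction term: ξ·ΔH°_rxn = 6.6332 × 51.3 = 340.28 kJ/s
Sensible, feed 69.3→25 °C: -70.915 kJ/s
Outlet flows (mol/s): A 2.5668, B 6.6332, H₂O 6.6332
Sensible, products 25→219 °C: 295.11 kJ/s
Q = ΔH = 564.48 kJ/s = 564.48 kW
Heat supplied = 33869 kJ/min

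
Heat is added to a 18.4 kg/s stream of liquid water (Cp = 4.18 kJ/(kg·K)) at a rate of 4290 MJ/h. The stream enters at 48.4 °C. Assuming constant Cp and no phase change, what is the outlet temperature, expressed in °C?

Q = 4290 MJ/h = 1191.7 kJ/s
ΔT = Q/(ṁ·Cp) = 1191.7/(18.4×4.18) = 15.494 K
T_out = 48.4 + 15.494 = 63.894 °C

T_out = 63.9 °C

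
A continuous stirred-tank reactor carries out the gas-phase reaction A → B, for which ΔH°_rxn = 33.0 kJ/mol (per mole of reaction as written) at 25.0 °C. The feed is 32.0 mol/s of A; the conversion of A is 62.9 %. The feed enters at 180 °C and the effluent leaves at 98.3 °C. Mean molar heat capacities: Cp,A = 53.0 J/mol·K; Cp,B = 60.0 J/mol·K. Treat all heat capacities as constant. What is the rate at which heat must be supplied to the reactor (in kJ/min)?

Q_in = 32200 kJ/min

Extent of reaction ξ = 0.629 × 32.0 = 20.128 mol/s
Reaction term: ξ·ΔH°_rxn = 20.128 × 33.0 = 664.22 kJ/s
Sensible, feed 180→25 °C: -262.88 kJ/s
Outlet flows (mol/s): A 11.872, B 20.128
Sensible, products 25→98.3 °C: 134.64 kJ/s
Q = ΔH = 535.99 kJ/s = 535.99 kW
Heat supplied = 32159 kJ/min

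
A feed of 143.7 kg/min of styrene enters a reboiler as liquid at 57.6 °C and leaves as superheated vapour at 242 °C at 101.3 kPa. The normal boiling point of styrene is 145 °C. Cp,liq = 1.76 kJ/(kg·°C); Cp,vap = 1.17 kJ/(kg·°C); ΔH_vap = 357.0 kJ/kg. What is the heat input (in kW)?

liquid 57.6→145 °C: 153.82 kJ/kg
vaporisation at 145 °C: 357 kJ/kg
vapour 145→242 °C: 113.49 kJ/kg
Δh = 153.82 + 357 + 113.49 = 624.31 kJ/kg
Q = ṁ·Δh = 143.7 kg/min × 624.31 kJ/kg = 89714 kJ/min
|Q| = 1495.2 kW

Q = 1500 kW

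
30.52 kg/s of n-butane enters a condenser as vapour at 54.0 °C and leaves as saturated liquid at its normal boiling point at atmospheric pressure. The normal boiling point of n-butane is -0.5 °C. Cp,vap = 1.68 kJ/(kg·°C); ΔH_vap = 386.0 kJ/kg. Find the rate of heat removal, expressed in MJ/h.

Q_c = 52500 MJ/h

vapour 54.0→-0.5 °C: -91.56 kJ/kg
condensation at -0.5 °C: -386 kJ/kg
Δh = -91.56 + -386 = -477.56 kJ/kg
Q = ṁ·Δh = 30.52 kg/s × -477.56 kJ/kg = -14575 kJ/s
|Q| = 14575 kW = 52470 MJ/h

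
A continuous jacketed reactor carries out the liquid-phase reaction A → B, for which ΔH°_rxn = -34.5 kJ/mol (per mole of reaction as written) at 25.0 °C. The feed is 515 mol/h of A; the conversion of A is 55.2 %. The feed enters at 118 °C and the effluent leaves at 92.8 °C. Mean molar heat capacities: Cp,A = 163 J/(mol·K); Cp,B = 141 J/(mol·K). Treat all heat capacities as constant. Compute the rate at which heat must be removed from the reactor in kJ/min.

Q_out = 206 kJ/min

Extent of reaction ξ = 0.552 × 515 = 284.28 mol/h
Reaction term: ξ·ΔH°_rxn = 284.28 × -34.5 = -9807.7 kJ/h
Sensible, feed 118→25 °C: -7806.9 kJ/h
Outlet flows (mol/h): A 230.72, B 284.28
Sensible, products 25→92.8 °C: 5267.4 kJ/h
Q = ΔH = -12347 kJ/h = -3.4298 kW
Heat removed = 205.79 kJ/min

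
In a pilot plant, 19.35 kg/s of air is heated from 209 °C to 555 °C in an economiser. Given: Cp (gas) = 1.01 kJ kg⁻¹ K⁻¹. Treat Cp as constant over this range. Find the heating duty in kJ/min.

Q = ṁ·Cp·ΔT = 19.35 × 1.01 × (555 − 209) = 6762.1 kJ/s
Heating duty = 405720 kJ/min

Q = 406000 kJ/min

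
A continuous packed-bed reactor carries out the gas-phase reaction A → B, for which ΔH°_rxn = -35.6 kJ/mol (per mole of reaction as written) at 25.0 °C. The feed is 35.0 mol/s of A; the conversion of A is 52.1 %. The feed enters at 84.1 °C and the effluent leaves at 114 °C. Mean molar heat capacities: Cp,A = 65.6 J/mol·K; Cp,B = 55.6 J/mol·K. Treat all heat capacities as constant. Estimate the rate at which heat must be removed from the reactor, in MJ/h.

Extent of reaction ξ = 0.521 × 35.0 = 18.235 mol/s
Reaction term: ξ·ΔH°_rxn = 18.235 × -35.6 = -649.17 kJ/s
Sensible, feed 84.1→25 °C: -135.69 kJ/s
Outlet flows (mol/s): A 16.765, B 18.235
Sensible, products 25→114 °C: 188.11 kJ/s
Q = ΔH = -596.74 kJ/s = -596.74 kW
Heat removed = 2148.3 MJ/h

Q_out = 2150 MJ/h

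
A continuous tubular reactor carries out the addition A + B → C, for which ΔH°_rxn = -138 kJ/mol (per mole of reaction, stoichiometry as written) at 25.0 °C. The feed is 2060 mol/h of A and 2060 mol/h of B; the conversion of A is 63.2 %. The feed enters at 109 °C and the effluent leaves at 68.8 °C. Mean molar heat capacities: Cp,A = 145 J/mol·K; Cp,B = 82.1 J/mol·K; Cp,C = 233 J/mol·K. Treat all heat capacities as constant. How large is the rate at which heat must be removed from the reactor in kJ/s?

Q_out = 55.0 kJ/s

Extent of reaction ξ = 0.632 × 2060 = 1301.9 mol/h
Reaction term: ξ·ΔH°_rxn = 1301.9 × -138 = -179660 kJ/h
Sensible, feed 109→25 °C: -39297 kJ/h
Outlet flows (mol/h): A 758.08, B 758.08, C 1301.9
Sensible, products 25→68.8 °C: 20827 kJ/h
Q = ΔH = -198140 kJ/h = -55.038 kW
Heat removed = 55.038 kJ/s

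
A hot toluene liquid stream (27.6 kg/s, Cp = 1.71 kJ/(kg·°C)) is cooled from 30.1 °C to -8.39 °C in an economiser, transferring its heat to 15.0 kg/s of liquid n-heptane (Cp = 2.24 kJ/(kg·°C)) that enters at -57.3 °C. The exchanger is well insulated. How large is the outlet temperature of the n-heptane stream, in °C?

T_c,out = -3.24 °C

Heat released by hot stream: Q = 27.6 × 1.71 × (30.1 − -8.39) = 1816.6 kJ/s
Energy balance on cold side (adiabatic exchanger): Q = ṁ_c·Cp_c·(T_c,out − T_c,in)
T_c,out = -57.3 + 1816.6/(15.0 × 2.24) = -3.2353 °C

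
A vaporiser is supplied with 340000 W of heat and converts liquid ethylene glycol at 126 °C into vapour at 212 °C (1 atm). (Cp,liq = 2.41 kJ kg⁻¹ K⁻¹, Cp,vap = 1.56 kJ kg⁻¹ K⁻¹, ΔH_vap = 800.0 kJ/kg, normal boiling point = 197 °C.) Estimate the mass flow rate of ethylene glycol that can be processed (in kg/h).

Δh = 2.41×(197−126) + 800.0 + 1.56×(212−197) = 994.51 kJ/kg
Q = 340000 W = 340 kJ/s = 1.224e+06 kJ/h
ṁ = Q/Δh = 1.224e+06 / 994.51 = 1230.8 kg/h

ṁ = 1230 kg/h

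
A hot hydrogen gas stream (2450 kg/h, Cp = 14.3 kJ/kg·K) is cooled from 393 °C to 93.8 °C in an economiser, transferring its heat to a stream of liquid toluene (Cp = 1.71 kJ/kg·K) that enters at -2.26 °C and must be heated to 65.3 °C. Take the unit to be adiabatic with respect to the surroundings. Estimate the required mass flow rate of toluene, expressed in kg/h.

Heat released by hot stream: Q = 2450 × 14.3 × (393 − 93.8) = 1.0482e+07 kJ/h
Energy balance on cold side (adiabatic exchanger): Q = ṁ_c·Cp_c·(T_c,out − T_c,in)
ṁ_c = 1.0482e+07 / [1.71 × (65.3 − -2.26)] = 90736 kg/h

ṁ_c = 90700 kg/h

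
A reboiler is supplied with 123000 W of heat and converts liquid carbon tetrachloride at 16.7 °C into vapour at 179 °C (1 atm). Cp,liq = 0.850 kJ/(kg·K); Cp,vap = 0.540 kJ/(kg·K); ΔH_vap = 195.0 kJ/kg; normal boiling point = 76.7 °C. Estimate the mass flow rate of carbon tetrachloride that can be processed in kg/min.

Δh = 0.850×(76.7−16.7) + 195.0 + 0.540×(179−76.7) = 301.24 kJ/kg
Q = 123000 W = 123 kJ/s = 7380 kJ/min
ṁ = Q/Δh = 7380 / 301.24 = 24.499 kg/min

ṁ = 24.5 kg/min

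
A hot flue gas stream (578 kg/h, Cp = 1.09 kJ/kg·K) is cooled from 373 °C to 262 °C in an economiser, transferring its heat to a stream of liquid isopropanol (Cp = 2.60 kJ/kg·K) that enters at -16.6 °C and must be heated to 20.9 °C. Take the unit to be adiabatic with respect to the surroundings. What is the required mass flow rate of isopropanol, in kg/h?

ṁ_c = 717 kg/h

Heat released by hot stream: Q = 578 × 1.09 × (373 − 262) = 69932 kJ/h
Energy balance on cold side (adiabatic exchanger): Q = ṁ_c·Cp_c·(T_c,out − T_c,in)
ṁ_c = 69932 / [2.60 × (20.9 − -16.6)] = 717.25 kg/h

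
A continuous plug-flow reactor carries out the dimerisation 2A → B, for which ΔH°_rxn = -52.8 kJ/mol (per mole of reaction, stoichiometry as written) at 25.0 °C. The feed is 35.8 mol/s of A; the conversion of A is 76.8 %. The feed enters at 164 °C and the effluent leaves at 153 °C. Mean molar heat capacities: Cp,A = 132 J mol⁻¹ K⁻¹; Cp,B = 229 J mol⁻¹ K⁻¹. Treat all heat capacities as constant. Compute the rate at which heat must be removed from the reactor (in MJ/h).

Q_out = 3020 MJ/h

Extent of reaction ξ = 0.768 × 35.8 / 2 = 13.747 mol/s
Reaction term: ξ·ΔH°_rxn = 13.747 × -52.8 = -725.85 kJ/s
Sensible, feed 164→25 °C: -656.86 kJ/s
Outlet flows (mol/s): A 8.3056, B 13.747
Sensible, products 25→153 °C: 543.29 kJ/s
Q = ΔH = -839.42 kJ/s = -839.42 kW
Heat removed = 3021.9 MJ/h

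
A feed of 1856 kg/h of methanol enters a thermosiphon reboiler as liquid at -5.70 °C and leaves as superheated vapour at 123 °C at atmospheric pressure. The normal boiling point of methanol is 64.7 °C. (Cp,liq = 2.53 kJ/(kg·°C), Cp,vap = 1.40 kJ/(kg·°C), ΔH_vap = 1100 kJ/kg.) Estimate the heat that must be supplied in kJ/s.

Q = 701 kJ/s

liquid -5.70→64.7 °C: 178.11 kJ/kg
vaporisation at 64.7 °C: 1100 kJ/kg
vapour 64.7→123 °C: 81.62 kJ/kg
Δh = 178.11 + 1100 + 81.62 = 1359.7 kJ/kg
Q = ṁ·Δh = 1856 kg/h × 1359.7 kJ/kg = 2.5237e+06 kJ/h
|Q| = 701.02 kW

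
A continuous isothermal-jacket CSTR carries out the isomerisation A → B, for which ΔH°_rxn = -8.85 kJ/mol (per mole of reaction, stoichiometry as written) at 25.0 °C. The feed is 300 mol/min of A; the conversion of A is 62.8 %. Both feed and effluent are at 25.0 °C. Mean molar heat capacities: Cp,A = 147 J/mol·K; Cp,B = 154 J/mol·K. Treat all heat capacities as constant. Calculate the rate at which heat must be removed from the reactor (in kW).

Q_out = 27.8 kW

Extent of reaction ξ = 0.628 × 300 = 188.4 mol/min
Reaction term: ξ·ΔH°_rxn = 188.4 × -8.85 = -1667.3 kJ/min
Q = ΔH = -1667.3 kJ/min = -27.789 kW
Heat removed = 27.789 kW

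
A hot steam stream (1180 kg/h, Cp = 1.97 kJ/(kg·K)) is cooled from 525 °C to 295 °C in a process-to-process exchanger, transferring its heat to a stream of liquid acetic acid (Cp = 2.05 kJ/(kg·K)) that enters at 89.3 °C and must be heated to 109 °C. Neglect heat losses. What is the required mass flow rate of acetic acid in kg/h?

ṁ_c = 13200 kg/h

Heat released by hot stream: Q = 1180 × 1.97 × (525 − 295) = 534660 kJ/h
Energy balance on cold side (adiabatic exchanger): Q = ṁ_c·Cp_c·(T_c,out − T_c,in)
ṁ_c = 534660 / [2.05 × (109 − 89.3)] = 13239 kg/h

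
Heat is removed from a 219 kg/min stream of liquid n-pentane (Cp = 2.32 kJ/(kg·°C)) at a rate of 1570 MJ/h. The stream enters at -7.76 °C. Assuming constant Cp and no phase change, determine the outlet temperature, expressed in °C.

Q = 1570 MJ/h = 26167 kJ/min
ΔT = Q/(ṁ·Cp) = 26167/(219×2.32) = 51.501 K
T_out = -7.76 − 51.501 = -59.261 °C

T_out = -59.3 °C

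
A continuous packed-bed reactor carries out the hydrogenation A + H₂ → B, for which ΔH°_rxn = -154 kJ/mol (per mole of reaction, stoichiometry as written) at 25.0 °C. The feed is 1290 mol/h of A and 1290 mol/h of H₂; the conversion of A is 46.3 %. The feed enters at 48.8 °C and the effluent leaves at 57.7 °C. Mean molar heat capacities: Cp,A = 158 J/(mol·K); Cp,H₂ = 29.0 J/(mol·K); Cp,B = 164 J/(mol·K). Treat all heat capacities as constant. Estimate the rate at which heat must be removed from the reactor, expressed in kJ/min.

Q_out = 1500 kJ/min

Extent of reaction ξ = 0.463 × 1290 = 597.27 mol/h
Reaction term: ξ·ΔH°_rxn = 597.27 × -154 = -91980 kJ/h
Sensible, feed 48.8→25 °C: -5741.3 kJ/h
Outlet flows (mol/h): A 692.73, H₂ 692.73, B 597.27
Sensible, products 25→57.7 °C: 7439 kJ/h
Q = ΔH = -90282 kJ/h = -25.078 kW
Heat removed = 1504.7 kJ/min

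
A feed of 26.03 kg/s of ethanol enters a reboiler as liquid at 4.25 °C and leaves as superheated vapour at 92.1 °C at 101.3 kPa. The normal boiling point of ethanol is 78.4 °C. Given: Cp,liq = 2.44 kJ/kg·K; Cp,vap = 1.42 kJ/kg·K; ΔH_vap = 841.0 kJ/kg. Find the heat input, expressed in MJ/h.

liquid 4.25→78.4 °C: 180.93 kJ/kg
vaporisation at 78.4 °C: 841 kJ/kg
vapour 78.4→92.1 °C: 19.454 kJ/kg
Δh = 180.93 + 841 + 19.454 = 1041.4 kJ/kg
Q = ṁ·Δh = 26.03 kg/s × 1041.4 kJ/kg = 27107 kJ/s
|Q| = 27107 kW = 97586 MJ/h

Q = 97600 MJ/h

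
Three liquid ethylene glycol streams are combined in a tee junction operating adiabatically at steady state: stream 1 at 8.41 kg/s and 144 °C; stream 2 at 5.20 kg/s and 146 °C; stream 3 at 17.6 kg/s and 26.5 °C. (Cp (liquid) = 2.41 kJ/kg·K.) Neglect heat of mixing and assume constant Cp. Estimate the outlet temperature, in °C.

T_out = 78.1 °C

No heat crosses the boundary, so H_out = H_in.
Σ ṁᵢCp,ᵢTᵢ = 8.41×2.41×144 + 5.20×2.41×146 + 17.6×2.41×26.5 = 5872.3
Σ ṁᵢCp,ᵢ = 8.41×2.41 + 5.20×2.41 + 17.6×2.41 = 75.216
T_out = 5872.3 / 75.216 = 78.072 °C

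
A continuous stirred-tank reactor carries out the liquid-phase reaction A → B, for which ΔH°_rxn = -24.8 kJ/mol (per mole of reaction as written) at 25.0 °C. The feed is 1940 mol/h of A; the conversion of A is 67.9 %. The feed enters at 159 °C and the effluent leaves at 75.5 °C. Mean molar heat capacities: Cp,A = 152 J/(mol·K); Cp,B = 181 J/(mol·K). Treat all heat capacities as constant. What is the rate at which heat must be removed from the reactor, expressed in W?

Extent of reaction ξ = 0.679 × 1940 = 1317.3 mol/h
Reaction term: ξ·ΔH°_rxn = 1317.3 × -24.8 = -32668 kJ/h
Sensible, feed 159→25 °C: -39514 kJ/h
Outlet flows (mol/h): A 622.74, B 1317.3
Sensible, products 25→75.5 °C: 16821 kJ/h
Q = ΔH = -55361 kJ/h = -15.378 kW
Heat removed = 15378 W

Q_out = 15400 W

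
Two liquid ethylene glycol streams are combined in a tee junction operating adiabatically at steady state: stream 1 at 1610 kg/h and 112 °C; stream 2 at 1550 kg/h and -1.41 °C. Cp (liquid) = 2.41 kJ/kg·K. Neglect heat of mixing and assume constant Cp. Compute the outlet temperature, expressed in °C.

Adiabatic, steady state ⇒ Σ ṁᵢCp,ᵢ(T_out − Tᵢ) = 0
T_out = Σ ṁᵢCp,ᵢTᵢ / Σ ṁᵢCp,ᵢ
      = 429300 / 7615.6 = 56.372 °C

T_out = 56.4 °C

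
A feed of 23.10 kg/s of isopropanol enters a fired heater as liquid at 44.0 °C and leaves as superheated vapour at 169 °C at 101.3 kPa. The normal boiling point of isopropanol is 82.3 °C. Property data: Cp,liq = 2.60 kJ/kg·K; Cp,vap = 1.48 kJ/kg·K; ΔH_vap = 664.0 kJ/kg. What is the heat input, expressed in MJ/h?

liquid 44.0→82.3 °C: 99.58 kJ/kg
vaporisation at 82.3 °C: 664 kJ/kg
vapour 82.3→169 °C: 128.32 kJ/kg
Δh = 99.58 + 664 + 128.32 = 891.9 kJ/kg
Q = ṁ·Δh = 23.10 kg/s × 891.9 kJ/kg = 20603 kJ/s
|Q| = 20603 kW = 74170 MJ/h

Q = 74200 MJ/h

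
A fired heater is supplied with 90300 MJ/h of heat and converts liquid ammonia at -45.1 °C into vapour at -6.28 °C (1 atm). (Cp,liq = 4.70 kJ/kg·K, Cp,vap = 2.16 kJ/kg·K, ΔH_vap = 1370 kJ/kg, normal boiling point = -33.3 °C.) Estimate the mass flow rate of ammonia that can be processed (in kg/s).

ṁ = 16.9 kg/s

Δh = 4.70×(-33.3−-45.1) + 1370 + 2.16×(-6.28−-33.3) = 1483.8 kJ/kg
Q = 90300 MJ/h = 25083 kJ/s = 25083 kJ/s
ṁ = Q/Δh = 25083 / 1483.8 = 16.905 kg/s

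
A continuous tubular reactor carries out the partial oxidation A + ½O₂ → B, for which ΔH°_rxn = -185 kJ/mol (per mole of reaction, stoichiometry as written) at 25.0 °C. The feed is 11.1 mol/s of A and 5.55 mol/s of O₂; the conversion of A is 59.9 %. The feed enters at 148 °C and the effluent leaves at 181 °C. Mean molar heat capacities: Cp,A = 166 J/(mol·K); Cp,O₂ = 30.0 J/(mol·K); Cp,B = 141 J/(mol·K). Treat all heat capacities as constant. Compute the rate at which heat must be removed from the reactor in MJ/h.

Extent of reaction ξ = 0.599 × 11.1 = 6.6489 mol/s
Reaction term: ξ·ΔH°_rxn = 6.6489 × -185 = -1230 kJ/s
Sensible, feed 148→25 °C: -247.12 kJ/s
Outlet flows (mol/s): A 4.4511, O₂ 2.2256, B 6.6489
Sensible, products 25→181 °C: 271.93 kJ/s
Q = ΔH = -1205.2 kJ/s = -1205.2 kW
Heat removed = 4338.8 MJ/h

Q_out = 4340 MJ/h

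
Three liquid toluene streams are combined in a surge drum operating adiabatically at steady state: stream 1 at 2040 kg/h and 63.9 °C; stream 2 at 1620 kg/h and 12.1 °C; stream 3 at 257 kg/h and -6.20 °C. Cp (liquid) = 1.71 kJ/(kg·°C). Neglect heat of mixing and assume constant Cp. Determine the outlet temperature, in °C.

No heat crosses the boundary, so H_out = H_in.
T_out = Σ ṁᵢCp,ᵢTᵢ / Σ ṁᵢCp,ᵢ
      = 253700 / 6698.1 = 37.877 °C

T_out = 37.9 °C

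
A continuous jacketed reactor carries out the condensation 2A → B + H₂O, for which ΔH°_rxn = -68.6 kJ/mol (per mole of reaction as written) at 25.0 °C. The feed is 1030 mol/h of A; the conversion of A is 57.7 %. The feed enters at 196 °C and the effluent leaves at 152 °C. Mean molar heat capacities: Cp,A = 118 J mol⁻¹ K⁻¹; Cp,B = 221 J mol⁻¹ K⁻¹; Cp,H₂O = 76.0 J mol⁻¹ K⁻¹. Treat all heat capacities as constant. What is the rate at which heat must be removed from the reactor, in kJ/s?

Extent of reaction ξ = 0.577 × 1030 / 2 = 297.15 mol/h
Reaction term: ξ·ΔH°_rxn = 297.15 × -68.6 = -20385 kJ/h
Sensible, feed 196→25 °C: -20783 kJ/h
Outlet flows (mol/h): A 435.69, B 297.15, H₂O 297.15
Sensible, products 25→152 °C: 17738 kJ/h
Q = ΔH = -23431 kJ/h = -6.5085 kW
Heat removed = 6.5085 kJ/s

Q_out = 6.51 kJ/s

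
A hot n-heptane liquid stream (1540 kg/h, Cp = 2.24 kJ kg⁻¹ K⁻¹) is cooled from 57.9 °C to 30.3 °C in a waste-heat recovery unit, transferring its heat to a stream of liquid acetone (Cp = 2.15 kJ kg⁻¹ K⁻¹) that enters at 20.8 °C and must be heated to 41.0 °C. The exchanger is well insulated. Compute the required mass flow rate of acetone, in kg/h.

ṁ_c = 2190 kg/h

Heat released by hot stream: Q = 1540 × 2.24 × (57.9 − 30.3) = 95209 kJ/h
Energy balance on cold side (adiabatic exchanger): Q = ṁ_c·Cp_c·(T_c,out − T_c,in)
ṁ_c = 95209 / [2.15 × (41.0 − 20.8)] = 2192.2 kg/h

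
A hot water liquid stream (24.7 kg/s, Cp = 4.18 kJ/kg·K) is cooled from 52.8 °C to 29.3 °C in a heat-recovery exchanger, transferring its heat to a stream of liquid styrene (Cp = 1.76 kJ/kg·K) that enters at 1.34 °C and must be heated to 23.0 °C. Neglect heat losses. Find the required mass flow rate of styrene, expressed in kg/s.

Heat released by hot stream: Q = 24.7 × 4.18 × (52.8 − 29.3) = 2426.3 kJ/s
Energy balance on cold side (adiabatic exchanger): Q = ṁ_c·Cp_c·(T_c,out − T_c,in)
ṁ_c = 2426.3 / [1.76 × (23.0 − 1.34)] = 63.646 kg/s

ṁ_c = 63.6 kg/s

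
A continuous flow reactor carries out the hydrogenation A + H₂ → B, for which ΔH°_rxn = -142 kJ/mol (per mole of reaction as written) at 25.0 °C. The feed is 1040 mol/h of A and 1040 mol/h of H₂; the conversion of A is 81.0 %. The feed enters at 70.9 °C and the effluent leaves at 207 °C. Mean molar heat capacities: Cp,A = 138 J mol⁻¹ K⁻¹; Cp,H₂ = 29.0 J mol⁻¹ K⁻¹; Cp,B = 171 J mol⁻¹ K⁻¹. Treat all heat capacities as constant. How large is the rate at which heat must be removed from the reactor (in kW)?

Extent of reaction ξ = 0.810 × 1040 = 842.4 mol/h
Reaction term: ξ·ΔH°_rxn = 842.4 × -142 = -119620 kJ/h
Sensible, feed 70.9→25 °C: -7971.9 kJ/h
Outlet flows (mol/h): A 197.6, H₂ 197.6, B 842.4
Sensible, products 25→207 °C: 32223 kJ/h
Q = ΔH = -95370 kJ/h = -26.492 kW
Heat removed = 26.492 kW

Q_out = 26.5 kW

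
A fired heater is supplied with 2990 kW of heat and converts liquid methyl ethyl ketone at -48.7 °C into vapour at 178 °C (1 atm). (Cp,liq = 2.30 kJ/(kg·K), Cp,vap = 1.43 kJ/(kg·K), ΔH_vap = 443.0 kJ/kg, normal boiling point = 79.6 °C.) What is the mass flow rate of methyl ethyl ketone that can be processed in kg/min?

Δh = 2.30×(79.6−-48.7) + 443.0 + 1.43×(178−79.6) = 878.8 kJ/kg
Q = 2990 kW = 2990 kJ/s = 179400 kJ/min
ṁ = Q/Δh = 179400 / 878.8 = 204.14 kg/min

ṁ = 204 kg/min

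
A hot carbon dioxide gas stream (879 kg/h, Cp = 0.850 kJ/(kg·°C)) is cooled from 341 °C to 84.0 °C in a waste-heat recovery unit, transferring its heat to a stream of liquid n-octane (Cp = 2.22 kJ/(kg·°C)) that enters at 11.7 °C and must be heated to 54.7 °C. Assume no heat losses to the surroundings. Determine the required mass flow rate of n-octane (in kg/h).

ṁ_c = 2010 kg/h

Heat released by hot stream: Q = 879 × 0.850 × (341 − 84.0) = 192020 kJ/h
Energy balance on cold side (adiabatic exchanger): Q = ṁ_c·Cp_c·(T_c,out − T_c,in)
ṁ_c = 192020 / [2.22 × (54.7 − 11.7)] = 2011.5 kg/h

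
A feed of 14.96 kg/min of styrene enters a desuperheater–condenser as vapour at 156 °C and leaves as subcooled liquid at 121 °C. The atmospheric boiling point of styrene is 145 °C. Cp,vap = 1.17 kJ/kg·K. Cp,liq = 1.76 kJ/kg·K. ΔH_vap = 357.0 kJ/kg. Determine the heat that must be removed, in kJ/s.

vapour 156→145 °C: -12.87 kJ/kg
condensation at 145 °C: -357 kJ/kg
liquid 145→121 °C: -42.24 kJ/kg
Δh = -12.87 + -357 + -42.24 = -412.11 kJ/kg
Q = ṁ·Δh = 14.96 kg/min × -412.11 kJ/kg = -6165.2 kJ/min
|Q| = 102.75 kW

Q_c = 103 kJ/s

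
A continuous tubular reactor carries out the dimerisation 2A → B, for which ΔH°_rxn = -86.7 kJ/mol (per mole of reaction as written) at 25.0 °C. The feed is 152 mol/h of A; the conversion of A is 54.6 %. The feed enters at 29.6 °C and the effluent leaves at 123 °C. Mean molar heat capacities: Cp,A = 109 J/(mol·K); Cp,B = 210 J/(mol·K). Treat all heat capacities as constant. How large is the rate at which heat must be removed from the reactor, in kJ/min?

Extent of reaction ξ = 0.546 × 152 / 2 = 41.496 mol/h
Reaction term: ξ·ΔH°_rxn = 41.496 × -86.7 = -3597.7 kJ/h
Sensible, feed 29.6→25 °C: -76.213 kJ/h
Outlet flows (mol/h): A 69.008, B 41.496
Sensible, products 25→123 °C: 1591.1 kJ/h
Q = ΔH = -2082.8 kJ/h = -0.57855 kW
Heat removed = 34.713 kJ/min

Q_out = 34.7 kJ/min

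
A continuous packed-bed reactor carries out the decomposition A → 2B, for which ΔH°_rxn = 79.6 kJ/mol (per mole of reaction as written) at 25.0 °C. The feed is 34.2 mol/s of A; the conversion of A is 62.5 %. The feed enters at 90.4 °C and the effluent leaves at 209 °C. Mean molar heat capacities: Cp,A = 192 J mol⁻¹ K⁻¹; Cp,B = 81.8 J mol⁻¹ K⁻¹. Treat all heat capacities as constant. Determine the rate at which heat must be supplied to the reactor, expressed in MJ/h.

Q_in = 8530 MJ/h

Extent of reaction ξ = 0.625 × 34.2 = 21.375 mol/s
Reaction term: ξ·ΔH°_rxn = 21.375 × 79.6 = 1701.4 kJ/s
Sensible, feed 90.4→25 °C: -429.44 kJ/s
Outlet flows (mol/s): A 12.825, B 42.75
Sensible, products 25→209 °C: 1096.5 kJ/s
Q = ΔH = 2368.5 kJ/s = 2368.5 kW
Heat supplied = 8526.7 MJ/h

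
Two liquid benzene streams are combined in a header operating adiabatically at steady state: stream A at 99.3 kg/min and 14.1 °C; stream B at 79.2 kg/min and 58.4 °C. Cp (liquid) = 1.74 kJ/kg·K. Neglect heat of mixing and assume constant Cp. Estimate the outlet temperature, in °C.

T_out = 33.8 °C

No heat crosses the boundary, so H_out = H_in.
Σ ṁᵢCp,ᵢTᵢ = 99.3×1.74×14.1 + 79.2×1.74×58.4 = 10484
Σ ṁᵢCp,ᵢ = 99.3×1.74 + 79.2×1.74 = 310.59
T_out = 10484 / 310.59 = 33.756 °C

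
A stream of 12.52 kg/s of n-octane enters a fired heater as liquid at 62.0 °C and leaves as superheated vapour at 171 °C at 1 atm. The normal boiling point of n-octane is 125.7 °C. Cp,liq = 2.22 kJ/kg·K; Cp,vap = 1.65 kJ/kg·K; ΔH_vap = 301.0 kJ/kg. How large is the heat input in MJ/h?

Q = 23300 MJ/h

liquid 62.0→125.7 °C: 141.41 kJ/kg
vaporisation at 125.7 °C: 301 kJ/kg
vapour 125.7→171 °C: 74.745 kJ/kg
Δh = 141.41 + 301 + 74.745 = 517.16 kJ/kg
Q = ṁ·Δh = 12.52 kg/s × 517.16 kJ/kg = 6474.8 kJ/s
|Q| = 6474.8 kW = 23309 MJ/h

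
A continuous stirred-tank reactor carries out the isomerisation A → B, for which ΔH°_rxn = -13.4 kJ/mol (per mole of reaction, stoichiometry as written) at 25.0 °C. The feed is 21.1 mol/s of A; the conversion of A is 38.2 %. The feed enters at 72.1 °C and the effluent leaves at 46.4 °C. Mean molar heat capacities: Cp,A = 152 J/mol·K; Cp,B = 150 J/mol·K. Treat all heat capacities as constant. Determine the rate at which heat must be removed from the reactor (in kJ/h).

Extent of reaction ξ = 0.382 × 21.1 = 8.0602 mol/s
Reaction term: ξ·ΔH°_rxn = 8.0602 × -13.4 = -108.01 kJ/s
Sensible, feed 72.1→25 °C: -151.06 kJ/s
Outlet flows (mol/s): A 13.04, B 8.0602
Sensible, products 25→46.4 °C: 68.289 kJ/s
Q = ΔH = -190.78 kJ/s = -190.78 kW
Heat removed = 686800 kJ/h

Q_out = 687000 kJ/h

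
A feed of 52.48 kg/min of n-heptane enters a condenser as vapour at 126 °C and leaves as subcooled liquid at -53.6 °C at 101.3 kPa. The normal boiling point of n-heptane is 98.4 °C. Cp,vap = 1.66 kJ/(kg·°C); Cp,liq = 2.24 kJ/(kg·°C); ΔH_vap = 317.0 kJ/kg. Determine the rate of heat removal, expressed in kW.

Q_c = 615 kW

vapour 126→98.4 °C: -45.816 kJ/kg
condensation at 98.4 °C: -317 kJ/kg
liquid 98.4→-53.6 °C: -340.48 kJ/kg
Δh = -45.816 + -317 + -340.48 = -703.3 kJ/kg
Q = ṁ·Δh = 52.48 kg/min × -703.3 kJ/kg = -36909 kJ/min
|Q| = 615.15 kW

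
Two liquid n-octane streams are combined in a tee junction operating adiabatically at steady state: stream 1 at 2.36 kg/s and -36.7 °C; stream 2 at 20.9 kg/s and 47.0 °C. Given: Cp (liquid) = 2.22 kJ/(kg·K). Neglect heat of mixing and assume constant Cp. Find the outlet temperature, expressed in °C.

T_out = 38.5 °C

No heat crosses the boundary, so H_out = H_in.
Σ ṁᵢCp,ᵢTᵢ = 2.36×2.22×-36.7 + 20.9×2.22×47.0 = 1988.4
Σ ṁᵢCp,ᵢ = 2.36×2.22 + 20.9×2.22 = 51.637
T_out = 1988.4 / 51.637 = 38.508 °C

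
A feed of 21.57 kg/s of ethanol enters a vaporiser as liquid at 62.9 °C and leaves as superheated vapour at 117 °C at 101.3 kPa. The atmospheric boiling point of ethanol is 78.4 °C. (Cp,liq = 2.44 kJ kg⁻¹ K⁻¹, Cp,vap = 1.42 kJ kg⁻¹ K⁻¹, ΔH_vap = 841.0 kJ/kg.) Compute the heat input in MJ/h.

Q = 72500 MJ/h

liquid 62.9→78.4 °C: 37.82 kJ/kg
vaporisation at 78.4 °C: 841 kJ/kg
vapour 78.4→117 °C: 54.812 kJ/kg
Δh = 37.82 + 841 + 54.812 = 933.63 kJ/kg
Q = ṁ·Δh = 21.57 kg/s × 933.63 kJ/kg = 20138 kJ/s
|Q| = 20138 kW = 72498 MJ/h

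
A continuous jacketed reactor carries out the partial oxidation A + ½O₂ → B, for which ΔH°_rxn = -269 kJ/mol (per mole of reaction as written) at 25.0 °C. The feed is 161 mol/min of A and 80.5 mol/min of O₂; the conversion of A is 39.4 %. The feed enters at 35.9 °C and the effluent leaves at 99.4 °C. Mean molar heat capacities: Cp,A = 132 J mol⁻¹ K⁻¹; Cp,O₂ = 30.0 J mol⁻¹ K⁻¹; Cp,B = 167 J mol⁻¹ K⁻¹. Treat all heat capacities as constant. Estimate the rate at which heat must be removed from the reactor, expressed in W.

Extent of reaction ξ = 0.394 × 161 = 63.434 mol/min
Reaction term: ξ·ΔH°_rxn = 63.434 × -269 = -17064 kJ/min
Sensible, feed 35.9→25 °C: -257.97 kJ/min
Outlet flows (mol/min): A 97.566, O₂ 48.783, B 63.434
Sensible, products 25→99.4 °C: 1855.2 kJ/min
Q = ΔH = -15467 kJ/min = -257.78 kW
Heat removed = 257780 W

Q_out = 258000 W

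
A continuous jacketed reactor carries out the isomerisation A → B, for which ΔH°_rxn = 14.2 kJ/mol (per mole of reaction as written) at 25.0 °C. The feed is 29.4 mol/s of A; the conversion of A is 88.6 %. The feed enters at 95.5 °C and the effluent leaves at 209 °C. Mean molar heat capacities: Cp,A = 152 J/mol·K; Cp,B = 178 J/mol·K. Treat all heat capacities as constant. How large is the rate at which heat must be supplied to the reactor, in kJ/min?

Extent of reaction ξ = 0.886 × 29.4 = 26.048 mol/s
Reaction term: ξ·ΔH°_rxn = 26.048 × 14.2 = 369.89 kJ/s
Sensible, feed 95.5→25 °C: -315.05 kJ/s
Outlet flows (mol/s): A 3.3516, B 26.048
Sensible, products 25→209 °C: 946.87 kJ/s
Q = ΔH = 1001.7 kJ/s = 1001.7 kW
Heat supplied = 60103 kJ/min

Q_in = 60100 kJ/min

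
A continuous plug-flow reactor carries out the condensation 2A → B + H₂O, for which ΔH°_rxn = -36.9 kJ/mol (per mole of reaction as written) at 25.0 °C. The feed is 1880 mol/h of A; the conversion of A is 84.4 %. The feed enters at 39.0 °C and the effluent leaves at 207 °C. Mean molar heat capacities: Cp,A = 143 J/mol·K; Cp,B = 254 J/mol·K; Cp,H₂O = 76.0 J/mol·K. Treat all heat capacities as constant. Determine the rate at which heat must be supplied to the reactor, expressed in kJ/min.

Q_in = 371 kJ/min

Extent of reaction ξ = 0.844 × 1880 / 2 = 793.36 mol/h
Reaction term: ξ·ΔH°_rxn = 793.36 × -36.9 = -29275 kJ/h
Sensible, feed 39.0→25 °C: -3763.8 kJ/h
Outlet flows (mol/h): A 293.28, B 793.36, H₂O 793.36
Sensible, products 25→207 °C: 55282 kJ/h
Q = ΔH = 22243 kJ/h = 6.1787 kW
Heat supplied = 370.72 kJ/min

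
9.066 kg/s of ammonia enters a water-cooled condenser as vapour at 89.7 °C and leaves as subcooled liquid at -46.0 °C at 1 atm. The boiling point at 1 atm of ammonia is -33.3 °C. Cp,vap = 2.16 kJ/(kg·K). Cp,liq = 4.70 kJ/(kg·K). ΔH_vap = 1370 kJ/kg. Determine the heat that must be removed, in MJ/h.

Q_c = 55300 MJ/h

vapour 89.7→-33.3 °C: -265.68 kJ/kg
condensation at -33.3 °C: -1370 kJ/kg
liquid -33.3→-46.0 °C: -59.69 kJ/kg
Δh = -265.68 + -1370 + -59.69 = -1695.4 kJ/kg
Q = ṁ·Δh = 9.066 kg/s × -1695.4 kJ/kg = -15370 kJ/s
|Q| = 15370 kW = 55333 MJ/h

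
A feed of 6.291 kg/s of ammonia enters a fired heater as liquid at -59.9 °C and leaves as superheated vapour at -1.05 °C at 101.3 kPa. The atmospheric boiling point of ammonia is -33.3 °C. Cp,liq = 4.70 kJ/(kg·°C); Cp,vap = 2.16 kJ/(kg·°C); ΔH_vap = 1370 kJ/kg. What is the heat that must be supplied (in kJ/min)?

Q = 591000 kJ/min

liquid -59.9→-33.3 °C: 125.02 kJ/kg
vaporisation at -33.3 °C: 1370 kJ/kg
vapour -33.3→-1.05 °C: 69.66 kJ/kg
Δh = 125.02 + 1370 + 69.66 = 1564.7 kJ/kg
Q = ṁ·Δh = 6.291 kg/s × 1564.7 kJ/kg = 9843.4 kJ/s
|Q| = 9843.4 kW = 590600 kJ/min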